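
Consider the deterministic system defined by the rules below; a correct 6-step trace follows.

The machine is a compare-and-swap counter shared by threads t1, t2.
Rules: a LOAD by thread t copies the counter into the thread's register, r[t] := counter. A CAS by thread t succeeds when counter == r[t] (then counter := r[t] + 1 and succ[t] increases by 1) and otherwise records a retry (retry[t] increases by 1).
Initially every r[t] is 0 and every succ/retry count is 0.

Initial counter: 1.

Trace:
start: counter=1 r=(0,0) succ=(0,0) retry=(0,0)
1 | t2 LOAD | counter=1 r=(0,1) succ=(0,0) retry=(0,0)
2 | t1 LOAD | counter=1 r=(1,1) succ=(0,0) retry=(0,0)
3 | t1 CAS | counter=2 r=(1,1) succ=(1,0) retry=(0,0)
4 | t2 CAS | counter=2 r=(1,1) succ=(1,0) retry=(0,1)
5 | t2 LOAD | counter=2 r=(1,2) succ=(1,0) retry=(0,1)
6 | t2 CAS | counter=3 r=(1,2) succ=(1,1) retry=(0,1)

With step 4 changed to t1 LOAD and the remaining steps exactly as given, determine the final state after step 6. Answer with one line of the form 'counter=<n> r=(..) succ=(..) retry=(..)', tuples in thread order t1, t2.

(re-executing from step 4 with the substitution; state before step 4: counter=2 r=(1,1) succ=(1,0) retry=(0,0))
4 | t1 LOAD | counter=2 r=(2,1) succ=(1,0) retry=(0,0)
5 | t2 LOAD | counter=2 r=(2,2) succ=(1,0) retry=(0,0)
6 | t2 CAS | counter=3 r=(2,2) succ=(1,1) retry=(0,0)

counter=3 r=(2,2) succ=(1,1) retry=(0,0)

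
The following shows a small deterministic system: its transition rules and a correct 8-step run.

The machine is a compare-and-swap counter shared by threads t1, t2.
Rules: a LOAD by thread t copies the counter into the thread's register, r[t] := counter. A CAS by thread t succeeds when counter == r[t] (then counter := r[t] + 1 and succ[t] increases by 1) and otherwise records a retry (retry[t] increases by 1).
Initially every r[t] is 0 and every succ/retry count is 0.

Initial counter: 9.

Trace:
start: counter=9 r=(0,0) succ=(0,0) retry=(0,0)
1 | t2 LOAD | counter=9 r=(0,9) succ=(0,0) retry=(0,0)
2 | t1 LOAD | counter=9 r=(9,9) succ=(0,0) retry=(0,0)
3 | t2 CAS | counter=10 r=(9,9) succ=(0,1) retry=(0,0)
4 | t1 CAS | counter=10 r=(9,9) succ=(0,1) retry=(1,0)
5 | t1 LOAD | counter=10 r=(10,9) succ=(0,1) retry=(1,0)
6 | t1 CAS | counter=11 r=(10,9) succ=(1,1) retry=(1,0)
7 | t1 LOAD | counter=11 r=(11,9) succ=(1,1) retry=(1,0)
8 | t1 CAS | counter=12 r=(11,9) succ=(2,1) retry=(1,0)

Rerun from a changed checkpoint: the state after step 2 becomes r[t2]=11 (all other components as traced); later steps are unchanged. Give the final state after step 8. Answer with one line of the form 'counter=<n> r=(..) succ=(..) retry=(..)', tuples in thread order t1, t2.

counter=12 r=(11,11) succ=(3,0) retry=(0,1)

state after step 2 := counter=9 r=(9,11) succ=(0,0) retry=(0,0)
3 | t2 CAS | counter=9 r=(9,11) succ=(0,0) retry=(0,1)
4 | t1 CAS | counter=10 r=(9,11) succ=(1,0) retry=(0,1)
5 | t1 LOAD | counter=10 r=(10,11) succ=(1,0) retry=(0,1)
6 | t1 CAS | counter=11 r=(10,11) succ=(2,0) retry=(0,1)
7 | t1 LOAD | counter=11 r=(11,11) succ=(2,0) retry=(0,1)
8 | t1 CAS | counter=12 r=(11,11) succ=(3,0) retry=(0,1)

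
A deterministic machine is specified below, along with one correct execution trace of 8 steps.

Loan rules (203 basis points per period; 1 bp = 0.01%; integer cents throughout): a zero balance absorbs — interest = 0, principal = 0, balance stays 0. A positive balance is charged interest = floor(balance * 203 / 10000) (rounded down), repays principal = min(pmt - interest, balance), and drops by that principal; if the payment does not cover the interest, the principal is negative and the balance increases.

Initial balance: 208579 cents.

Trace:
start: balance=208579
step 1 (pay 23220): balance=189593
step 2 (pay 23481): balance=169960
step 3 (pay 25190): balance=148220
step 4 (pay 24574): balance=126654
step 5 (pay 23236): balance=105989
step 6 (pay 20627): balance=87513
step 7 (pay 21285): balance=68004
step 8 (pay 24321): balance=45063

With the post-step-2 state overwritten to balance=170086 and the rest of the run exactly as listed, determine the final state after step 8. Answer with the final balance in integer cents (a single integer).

45205

state after step 2 := balance=170086
step 3 (pay 25190): balance=148348
step 4 (pay 24574): balance=126785
step 5 (pay 23236): balance=106122
step 6 (pay 20627): balance=87649
step 7 (pay 21285): balance=68143
step 8 (pay 24321): balance=45205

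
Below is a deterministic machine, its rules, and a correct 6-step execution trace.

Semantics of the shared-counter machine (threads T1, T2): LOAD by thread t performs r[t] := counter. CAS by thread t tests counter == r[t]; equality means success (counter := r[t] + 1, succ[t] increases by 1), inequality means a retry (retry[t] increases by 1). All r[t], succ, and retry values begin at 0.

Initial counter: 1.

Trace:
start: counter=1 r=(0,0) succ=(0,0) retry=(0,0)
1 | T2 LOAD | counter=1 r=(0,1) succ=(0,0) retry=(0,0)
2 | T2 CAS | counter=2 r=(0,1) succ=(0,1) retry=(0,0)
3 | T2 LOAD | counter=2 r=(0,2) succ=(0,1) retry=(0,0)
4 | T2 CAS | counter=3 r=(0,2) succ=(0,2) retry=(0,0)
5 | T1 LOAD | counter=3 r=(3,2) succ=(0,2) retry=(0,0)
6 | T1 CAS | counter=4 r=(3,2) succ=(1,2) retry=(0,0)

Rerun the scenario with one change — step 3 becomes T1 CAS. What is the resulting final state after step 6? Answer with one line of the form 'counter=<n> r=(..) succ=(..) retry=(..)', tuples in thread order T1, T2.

counter=3 r=(2,1) succ=(1,1) retry=(1,1)

(re-executing from step 3 with the substitution; state before step 3: counter=2 r=(0,1) succ=(0,1) retry=(0,0))
3 | T1 CAS | counter=2 r=(0,1) succ=(0,1) retry=(1,0)
4 | T2 CAS | counter=2 r=(0,1) succ=(0,1) retry=(1,1)
5 | T1 LOAD | counter=2 r=(2,1) succ=(0,1) retry=(1,1)
6 | T1 CAS | counter=3 r=(2,1) succ=(1,1) retry=(1,1)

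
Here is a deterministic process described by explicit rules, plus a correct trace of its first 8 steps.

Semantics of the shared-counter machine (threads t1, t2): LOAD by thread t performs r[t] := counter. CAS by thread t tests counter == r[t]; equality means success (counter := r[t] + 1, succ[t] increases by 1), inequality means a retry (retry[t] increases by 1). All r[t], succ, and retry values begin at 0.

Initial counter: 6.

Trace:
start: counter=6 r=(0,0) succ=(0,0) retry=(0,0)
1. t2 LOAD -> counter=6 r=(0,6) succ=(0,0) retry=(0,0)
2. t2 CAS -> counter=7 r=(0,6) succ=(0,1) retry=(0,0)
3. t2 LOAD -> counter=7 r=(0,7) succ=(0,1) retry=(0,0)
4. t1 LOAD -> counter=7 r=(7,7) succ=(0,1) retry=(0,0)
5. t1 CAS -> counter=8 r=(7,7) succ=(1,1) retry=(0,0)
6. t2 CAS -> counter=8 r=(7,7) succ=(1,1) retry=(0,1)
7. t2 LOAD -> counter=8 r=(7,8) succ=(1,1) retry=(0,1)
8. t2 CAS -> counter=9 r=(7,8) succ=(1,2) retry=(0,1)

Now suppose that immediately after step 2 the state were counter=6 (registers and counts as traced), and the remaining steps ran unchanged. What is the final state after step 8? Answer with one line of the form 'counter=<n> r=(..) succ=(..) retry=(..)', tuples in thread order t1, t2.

state after step 2 := counter=6 r=(0,6) succ=(0,1) retry=(0,0)
3. t2 LOAD -> counter=6 r=(0,6) succ=(0,1) retry=(0,0)
4. t1 LOAD -> counter=6 r=(6,6) succ=(0,1) retry=(0,0)
5. t1 CAS -> counter=7 r=(6,6) succ=(1,1) retry=(0,0)
6. t2 CAS -> counter=7 r=(6,6) succ=(1,1) retry=(0,1)
7. t2 LOAD -> counter=7 r=(6,7) succ=(1,1) retry=(0,1)
8. t2 CAS -> counter=8 r=(6,7) succ=(1,2) retry=(0,1)

counter=8 r=(6,7) succ=(1,2) retry=(0,1)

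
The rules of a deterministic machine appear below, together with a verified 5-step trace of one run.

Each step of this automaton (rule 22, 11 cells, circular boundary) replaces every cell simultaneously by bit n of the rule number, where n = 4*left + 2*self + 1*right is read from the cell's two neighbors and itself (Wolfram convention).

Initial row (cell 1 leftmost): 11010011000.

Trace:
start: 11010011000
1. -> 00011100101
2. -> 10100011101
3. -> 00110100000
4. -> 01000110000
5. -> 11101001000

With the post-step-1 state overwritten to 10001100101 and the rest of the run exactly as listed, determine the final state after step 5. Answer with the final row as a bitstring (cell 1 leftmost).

state after step 1 := 10001100101
2. -> 01010011100
3. -> 11011100010
4. -> 00000010110
5. -> 00000110001

00000110001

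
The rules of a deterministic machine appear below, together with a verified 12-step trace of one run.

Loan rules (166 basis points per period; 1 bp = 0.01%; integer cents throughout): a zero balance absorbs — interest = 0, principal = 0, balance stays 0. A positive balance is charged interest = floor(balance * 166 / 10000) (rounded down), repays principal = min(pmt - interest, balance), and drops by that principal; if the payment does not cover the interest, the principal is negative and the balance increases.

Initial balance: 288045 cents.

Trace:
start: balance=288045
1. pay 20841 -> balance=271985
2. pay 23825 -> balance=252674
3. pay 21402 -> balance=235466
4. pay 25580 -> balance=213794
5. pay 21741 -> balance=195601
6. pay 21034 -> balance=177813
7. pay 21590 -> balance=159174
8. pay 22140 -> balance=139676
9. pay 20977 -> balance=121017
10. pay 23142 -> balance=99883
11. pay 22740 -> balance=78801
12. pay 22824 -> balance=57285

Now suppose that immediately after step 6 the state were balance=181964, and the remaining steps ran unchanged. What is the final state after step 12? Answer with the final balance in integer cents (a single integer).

61866

state after step 6 := balance=181964
7. pay 21590 -> balance=163394
8. pay 22140 -> balance=143966
9. pay 20977 -> balance=125378
10. pay 23142 -> balance=104317
11. pay 22740 -> balance=83308
12. pay 22824 -> balance=61866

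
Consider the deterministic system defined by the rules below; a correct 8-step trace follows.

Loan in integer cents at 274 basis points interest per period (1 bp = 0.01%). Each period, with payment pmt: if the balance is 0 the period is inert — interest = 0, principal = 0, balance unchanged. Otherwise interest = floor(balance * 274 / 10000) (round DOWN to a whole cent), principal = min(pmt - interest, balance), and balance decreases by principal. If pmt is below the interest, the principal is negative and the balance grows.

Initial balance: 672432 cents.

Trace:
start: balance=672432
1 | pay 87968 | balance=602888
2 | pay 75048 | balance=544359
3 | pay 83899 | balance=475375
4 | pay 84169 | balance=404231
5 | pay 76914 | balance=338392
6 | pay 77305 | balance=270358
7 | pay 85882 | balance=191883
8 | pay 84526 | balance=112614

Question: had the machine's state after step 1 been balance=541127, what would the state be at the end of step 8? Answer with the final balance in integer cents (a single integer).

state after step 1 := balance=541127
2 | pay 75048 | balance=480905
3 | pay 83899 | balance=410182
4 | pay 84169 | balance=337251
5 | pay 76914 | balance=269577
6 | pay 77305 | balance=199658
7 | pay 85882 | balance=119246
8 | pay 84526 | balance=37987

37987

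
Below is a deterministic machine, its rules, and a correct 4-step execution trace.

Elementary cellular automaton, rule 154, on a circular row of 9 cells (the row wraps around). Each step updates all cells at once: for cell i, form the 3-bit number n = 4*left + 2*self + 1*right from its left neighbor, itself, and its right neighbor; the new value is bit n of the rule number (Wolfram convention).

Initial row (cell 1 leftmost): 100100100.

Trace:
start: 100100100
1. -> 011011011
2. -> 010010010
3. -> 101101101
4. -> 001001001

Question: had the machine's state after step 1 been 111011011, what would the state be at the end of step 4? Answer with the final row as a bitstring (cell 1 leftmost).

001001111

state after step 1 := 111011011
2. -> 110010011
3. -> 101101111
4. -> 001001111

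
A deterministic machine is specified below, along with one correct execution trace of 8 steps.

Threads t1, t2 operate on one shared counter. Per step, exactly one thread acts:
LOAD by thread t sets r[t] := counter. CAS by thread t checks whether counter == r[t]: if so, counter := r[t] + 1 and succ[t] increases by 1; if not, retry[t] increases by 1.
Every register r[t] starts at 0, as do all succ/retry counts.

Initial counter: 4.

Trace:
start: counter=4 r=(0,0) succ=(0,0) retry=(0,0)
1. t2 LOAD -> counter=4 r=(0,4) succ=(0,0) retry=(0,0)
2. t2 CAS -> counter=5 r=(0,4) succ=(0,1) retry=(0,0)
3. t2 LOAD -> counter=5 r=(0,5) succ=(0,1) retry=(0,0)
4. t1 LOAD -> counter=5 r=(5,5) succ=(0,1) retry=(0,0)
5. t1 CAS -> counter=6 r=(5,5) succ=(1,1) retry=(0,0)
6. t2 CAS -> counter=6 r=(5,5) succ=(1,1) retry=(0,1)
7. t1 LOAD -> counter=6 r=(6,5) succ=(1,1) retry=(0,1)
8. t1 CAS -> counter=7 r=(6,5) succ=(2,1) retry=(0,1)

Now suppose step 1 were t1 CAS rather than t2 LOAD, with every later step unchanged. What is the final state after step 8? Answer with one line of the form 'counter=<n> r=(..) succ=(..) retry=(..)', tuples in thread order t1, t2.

counter=6 r=(5,4) succ=(2,0) retry=(1,2)

(re-executing from step 1 with the substitution; state before step 1: counter=4 r=(0,0) succ=(0,0) retry=(0,0))
1. t1 CAS -> counter=4 r=(0,0) succ=(0,0) retry=(1,0)
2. t2 CAS -> counter=4 r=(0,0) succ=(0,0) retry=(1,1)
3. t2 LOAD -> counter=4 r=(0,4) succ=(0,0) retry=(1,1)
4. t1 LOAD -> counter=4 r=(4,4) succ=(0,0) retry=(1,1)
5. t1 CAS -> counter=5 r=(4,4) succ=(1,0) retry=(1,1)
6. t2 CAS -> counter=5 r=(4,4) succ=(1,0) retry=(1,2)
7. t1 LOAD -> counter=5 r=(5,4) succ=(1,0) retry=(1,2)
8. t1 CAS -> counter=6 r=(5,4) succ=(2,0) retry=(1,2)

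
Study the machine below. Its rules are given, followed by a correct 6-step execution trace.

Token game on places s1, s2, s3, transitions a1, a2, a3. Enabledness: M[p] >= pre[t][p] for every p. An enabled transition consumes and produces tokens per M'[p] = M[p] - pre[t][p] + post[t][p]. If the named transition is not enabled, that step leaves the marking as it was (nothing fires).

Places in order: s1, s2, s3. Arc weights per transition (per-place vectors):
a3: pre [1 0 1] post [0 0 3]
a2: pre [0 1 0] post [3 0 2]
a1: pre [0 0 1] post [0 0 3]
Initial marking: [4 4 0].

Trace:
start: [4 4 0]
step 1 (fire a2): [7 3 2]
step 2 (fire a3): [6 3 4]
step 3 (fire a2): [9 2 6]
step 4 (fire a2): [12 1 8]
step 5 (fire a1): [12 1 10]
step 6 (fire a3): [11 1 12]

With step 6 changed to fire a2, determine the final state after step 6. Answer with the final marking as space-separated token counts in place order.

(re-executing from step 6 with the substitution; state before step 6: [12 1 10])
step 6 (fire a2): [15 0 12]

15 0 12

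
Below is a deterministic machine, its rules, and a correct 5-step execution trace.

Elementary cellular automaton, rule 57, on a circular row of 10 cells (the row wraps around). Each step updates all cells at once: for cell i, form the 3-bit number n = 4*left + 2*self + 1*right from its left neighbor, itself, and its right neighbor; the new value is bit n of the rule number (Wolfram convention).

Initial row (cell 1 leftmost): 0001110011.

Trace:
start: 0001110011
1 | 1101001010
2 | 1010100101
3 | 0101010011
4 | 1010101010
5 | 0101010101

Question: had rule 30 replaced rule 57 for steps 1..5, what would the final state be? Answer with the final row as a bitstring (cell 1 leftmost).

(re-executing steps 1..5 under rule 30; state before step 1: 0001110011)
1 | 1011001110
2 | 1010111000
3 | 1010100101
4 | 0010111101
5 | 1110100001

1110100001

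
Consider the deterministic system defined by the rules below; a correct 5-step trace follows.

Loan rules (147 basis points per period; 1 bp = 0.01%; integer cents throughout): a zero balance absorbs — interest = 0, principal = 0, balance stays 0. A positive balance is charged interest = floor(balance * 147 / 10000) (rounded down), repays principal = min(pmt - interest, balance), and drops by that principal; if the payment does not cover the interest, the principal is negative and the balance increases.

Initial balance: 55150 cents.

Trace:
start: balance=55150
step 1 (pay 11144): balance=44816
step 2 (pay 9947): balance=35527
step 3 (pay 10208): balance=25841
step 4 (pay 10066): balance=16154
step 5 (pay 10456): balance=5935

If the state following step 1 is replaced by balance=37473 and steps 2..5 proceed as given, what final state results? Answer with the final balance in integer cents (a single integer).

state after step 1 := balance=37473
step 2 (pay 9947): balance=28076
step 3 (pay 10208): balance=18280
step 4 (pay 10066): balance=8482
step 5 (pay 10456): balance=0

0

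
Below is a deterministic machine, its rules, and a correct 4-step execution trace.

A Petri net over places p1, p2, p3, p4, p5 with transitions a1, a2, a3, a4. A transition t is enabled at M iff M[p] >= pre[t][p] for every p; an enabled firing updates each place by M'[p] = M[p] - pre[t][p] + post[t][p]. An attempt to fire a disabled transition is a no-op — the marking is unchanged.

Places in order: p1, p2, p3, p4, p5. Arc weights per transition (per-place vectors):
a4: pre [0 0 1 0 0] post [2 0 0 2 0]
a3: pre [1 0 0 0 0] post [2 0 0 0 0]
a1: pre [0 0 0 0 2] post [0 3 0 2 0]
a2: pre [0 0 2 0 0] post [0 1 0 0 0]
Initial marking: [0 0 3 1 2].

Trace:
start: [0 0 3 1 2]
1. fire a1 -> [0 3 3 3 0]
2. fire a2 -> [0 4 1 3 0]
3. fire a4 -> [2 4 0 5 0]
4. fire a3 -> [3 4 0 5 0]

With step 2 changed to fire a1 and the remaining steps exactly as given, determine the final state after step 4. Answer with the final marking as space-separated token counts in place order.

(re-executing from step 2 with the substitution; state before step 2: [0 3 3 3 0])
2. fire a1 -> [0 3 3 3 0]
3. fire a4 -> [2 3 2 5 0]
4. fire a3 -> [3 3 2 5 0]

3 3 2 5 0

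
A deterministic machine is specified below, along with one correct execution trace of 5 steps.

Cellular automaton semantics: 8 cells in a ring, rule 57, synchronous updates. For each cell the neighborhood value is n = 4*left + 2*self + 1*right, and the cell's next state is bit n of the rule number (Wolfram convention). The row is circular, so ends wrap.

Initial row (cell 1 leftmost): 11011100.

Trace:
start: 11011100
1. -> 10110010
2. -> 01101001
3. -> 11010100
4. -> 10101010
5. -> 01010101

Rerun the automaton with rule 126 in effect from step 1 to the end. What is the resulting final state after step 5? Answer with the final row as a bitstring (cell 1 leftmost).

(re-executing steps 1..5 under rule 126; state before step 1: 11011100)
1. -> 11110111
2. -> 00011100
3. -> 00110110
4. -> 01111111
5. -> 11000001

11000001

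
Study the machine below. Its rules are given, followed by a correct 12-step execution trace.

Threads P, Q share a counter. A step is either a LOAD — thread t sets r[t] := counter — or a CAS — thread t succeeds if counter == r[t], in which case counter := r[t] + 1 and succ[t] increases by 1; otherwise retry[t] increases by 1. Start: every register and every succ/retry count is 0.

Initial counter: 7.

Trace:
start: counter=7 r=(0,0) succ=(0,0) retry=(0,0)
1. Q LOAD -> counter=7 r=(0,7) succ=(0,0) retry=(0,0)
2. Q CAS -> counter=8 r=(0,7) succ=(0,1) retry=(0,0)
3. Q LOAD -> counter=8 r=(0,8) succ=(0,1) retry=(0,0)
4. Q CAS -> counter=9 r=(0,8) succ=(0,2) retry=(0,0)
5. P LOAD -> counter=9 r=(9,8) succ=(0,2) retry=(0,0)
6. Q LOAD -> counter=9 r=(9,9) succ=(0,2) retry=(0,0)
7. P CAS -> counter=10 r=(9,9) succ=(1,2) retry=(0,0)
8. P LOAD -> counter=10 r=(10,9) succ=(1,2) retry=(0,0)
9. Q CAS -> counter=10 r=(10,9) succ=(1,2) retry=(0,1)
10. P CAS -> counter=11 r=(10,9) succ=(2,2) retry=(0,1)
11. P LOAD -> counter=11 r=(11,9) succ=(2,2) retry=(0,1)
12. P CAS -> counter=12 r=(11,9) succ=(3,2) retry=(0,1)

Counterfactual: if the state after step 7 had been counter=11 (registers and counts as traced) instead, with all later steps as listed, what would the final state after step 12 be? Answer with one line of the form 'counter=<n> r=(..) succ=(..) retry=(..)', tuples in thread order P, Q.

state after step 7 := counter=11 r=(9,9) succ=(1,2) retry=(0,0)
8. P LOAD -> counter=11 r=(11,9) succ=(1,2) retry=(0,0)
9. Q CAS -> counter=11 r=(11,9) succ=(1,2) retry=(0,1)
10. P CAS -> counter=12 r=(11,9) succ=(2,2) retry=(0,1)
11. P LOAD -> counter=12 r=(12,9) succ=(2,2) retry=(0,1)
12. P CAS -> counter=13 r=(12,9) succ=(3,2) retry=(0,1)

counter=13 r=(12,9) succ=(3,2) retry=(0,1)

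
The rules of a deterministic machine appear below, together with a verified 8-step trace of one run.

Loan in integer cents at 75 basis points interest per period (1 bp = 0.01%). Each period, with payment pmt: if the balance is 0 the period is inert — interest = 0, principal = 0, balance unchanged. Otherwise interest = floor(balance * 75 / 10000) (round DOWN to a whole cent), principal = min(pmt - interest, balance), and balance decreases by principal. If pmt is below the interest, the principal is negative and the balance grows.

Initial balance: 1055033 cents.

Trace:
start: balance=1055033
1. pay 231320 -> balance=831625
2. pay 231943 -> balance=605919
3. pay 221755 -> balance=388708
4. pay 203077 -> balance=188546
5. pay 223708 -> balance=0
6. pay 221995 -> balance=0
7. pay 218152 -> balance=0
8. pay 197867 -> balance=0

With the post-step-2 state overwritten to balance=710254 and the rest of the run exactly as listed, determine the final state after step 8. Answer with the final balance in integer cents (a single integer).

state after step 2 := balance=710254
3. pay 221755 -> balance=493825
4. pay 203077 -> balance=294451
5. pay 223708 -> balance=72951
6. pay 221995 -> balance=0
7. pay 218152 -> balance=0
8. pay 197867 -> balance=0

0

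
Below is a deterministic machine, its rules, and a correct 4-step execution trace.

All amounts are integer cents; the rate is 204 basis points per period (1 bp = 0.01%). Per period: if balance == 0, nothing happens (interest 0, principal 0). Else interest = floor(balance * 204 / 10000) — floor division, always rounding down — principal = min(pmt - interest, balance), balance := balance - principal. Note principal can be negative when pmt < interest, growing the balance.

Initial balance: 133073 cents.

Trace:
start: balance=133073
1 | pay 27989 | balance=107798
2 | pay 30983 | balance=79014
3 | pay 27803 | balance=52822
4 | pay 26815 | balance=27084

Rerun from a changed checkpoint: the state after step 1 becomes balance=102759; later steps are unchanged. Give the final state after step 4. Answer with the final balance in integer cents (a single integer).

state after step 1 := balance=102759
2 | pay 30983 | balance=73872
3 | pay 27803 | balance=47575
4 | pay 26815 | balance=21730

21730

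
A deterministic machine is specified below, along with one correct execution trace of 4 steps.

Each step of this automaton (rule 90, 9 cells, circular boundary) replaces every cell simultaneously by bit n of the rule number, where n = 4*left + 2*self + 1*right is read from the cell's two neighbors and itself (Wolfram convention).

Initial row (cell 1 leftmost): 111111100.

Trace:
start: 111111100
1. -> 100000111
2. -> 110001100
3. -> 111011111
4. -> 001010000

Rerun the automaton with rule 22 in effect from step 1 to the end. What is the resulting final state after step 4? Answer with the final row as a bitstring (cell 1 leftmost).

001010000

(re-executing steps 1..4 under rule 22; state before step 1: 111111100)
1. -> 000000011
2. -> 100000100
3. -> 110001111
4. -> 001010000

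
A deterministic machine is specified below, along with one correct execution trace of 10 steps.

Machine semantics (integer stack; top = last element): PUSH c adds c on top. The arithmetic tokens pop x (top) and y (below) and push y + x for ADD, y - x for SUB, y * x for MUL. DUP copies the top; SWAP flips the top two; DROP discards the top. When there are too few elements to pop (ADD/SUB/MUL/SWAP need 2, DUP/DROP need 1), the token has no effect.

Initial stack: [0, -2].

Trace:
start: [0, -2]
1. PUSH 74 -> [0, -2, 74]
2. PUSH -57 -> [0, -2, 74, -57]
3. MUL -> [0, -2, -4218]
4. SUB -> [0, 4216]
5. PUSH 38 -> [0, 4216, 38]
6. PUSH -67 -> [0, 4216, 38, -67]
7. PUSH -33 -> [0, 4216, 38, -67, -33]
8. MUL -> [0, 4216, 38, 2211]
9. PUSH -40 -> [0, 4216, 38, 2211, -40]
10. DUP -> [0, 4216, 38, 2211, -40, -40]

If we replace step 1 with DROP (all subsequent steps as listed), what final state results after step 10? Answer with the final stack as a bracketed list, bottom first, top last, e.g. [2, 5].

(re-executing from step 1 with the substitution; state before step 1: [0, -2])
1. DROP -> [0]
2. PUSH -57 -> [0, -57]
3. MUL -> [0]
4. SUB -> [0]
5. PUSH 38 -> [0, 38]
6. PUSH -67 -> [0, 38, -67]
7. PUSH -33 -> [0, 38, -67, -33]
8. MUL -> [0, 38, 2211]
9. PUSH -40 -> [0, 38, 2211, -40]
10. DUP -> [0, 38, 2211, -40, -40]

[0, 38, 2211, -40, -40]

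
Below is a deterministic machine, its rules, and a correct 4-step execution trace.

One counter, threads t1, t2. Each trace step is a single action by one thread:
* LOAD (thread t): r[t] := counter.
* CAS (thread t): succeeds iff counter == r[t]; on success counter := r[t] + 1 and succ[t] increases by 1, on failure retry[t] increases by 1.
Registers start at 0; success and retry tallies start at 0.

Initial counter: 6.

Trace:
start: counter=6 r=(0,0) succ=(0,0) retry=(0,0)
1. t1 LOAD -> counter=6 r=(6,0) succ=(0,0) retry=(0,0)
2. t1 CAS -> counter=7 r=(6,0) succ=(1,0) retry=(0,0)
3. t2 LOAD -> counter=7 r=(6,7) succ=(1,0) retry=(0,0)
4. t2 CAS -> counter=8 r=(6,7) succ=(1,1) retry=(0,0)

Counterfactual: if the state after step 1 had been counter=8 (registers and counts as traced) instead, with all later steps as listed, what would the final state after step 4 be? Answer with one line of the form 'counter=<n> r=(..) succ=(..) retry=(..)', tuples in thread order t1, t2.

state after step 1 := counter=8 r=(6,0) succ=(0,0) retry=(0,0)
2. t1 CAS -> counter=8 r=(6,0) succ=(0,0) retry=(1,0)
3. t2 LOAD -> counter=8 r=(6,8) succ=(0,0) retry=(1,0)
4. t2 CAS -> counter=9 r=(6,8) succ=(0,1) retry=(1,0)

counter=9 r=(6,8) succ=(0,1) retry=(1,0)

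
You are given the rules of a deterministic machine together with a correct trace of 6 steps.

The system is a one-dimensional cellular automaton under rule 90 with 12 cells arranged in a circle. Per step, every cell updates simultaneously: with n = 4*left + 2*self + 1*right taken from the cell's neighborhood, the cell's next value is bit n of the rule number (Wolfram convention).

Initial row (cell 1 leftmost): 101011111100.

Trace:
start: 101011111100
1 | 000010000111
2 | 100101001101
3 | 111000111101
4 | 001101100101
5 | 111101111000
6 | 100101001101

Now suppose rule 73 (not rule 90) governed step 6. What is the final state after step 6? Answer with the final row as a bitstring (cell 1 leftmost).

(re-executing step 6 under rule 73; state before step 6: 111101111000)
6 | 100101001010

100101001010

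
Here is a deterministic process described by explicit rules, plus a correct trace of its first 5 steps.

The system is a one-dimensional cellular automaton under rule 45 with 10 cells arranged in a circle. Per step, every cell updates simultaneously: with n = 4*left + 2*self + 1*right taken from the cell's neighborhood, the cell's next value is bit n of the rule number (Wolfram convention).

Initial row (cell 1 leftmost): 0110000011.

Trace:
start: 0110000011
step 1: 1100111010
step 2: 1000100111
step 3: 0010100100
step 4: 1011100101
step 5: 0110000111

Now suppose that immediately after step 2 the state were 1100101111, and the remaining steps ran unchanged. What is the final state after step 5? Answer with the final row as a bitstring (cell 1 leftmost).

0001101010

state after step 2 := 1100101111
step 3: 0000111000
step 4: 1110100011
step 5: 0001101010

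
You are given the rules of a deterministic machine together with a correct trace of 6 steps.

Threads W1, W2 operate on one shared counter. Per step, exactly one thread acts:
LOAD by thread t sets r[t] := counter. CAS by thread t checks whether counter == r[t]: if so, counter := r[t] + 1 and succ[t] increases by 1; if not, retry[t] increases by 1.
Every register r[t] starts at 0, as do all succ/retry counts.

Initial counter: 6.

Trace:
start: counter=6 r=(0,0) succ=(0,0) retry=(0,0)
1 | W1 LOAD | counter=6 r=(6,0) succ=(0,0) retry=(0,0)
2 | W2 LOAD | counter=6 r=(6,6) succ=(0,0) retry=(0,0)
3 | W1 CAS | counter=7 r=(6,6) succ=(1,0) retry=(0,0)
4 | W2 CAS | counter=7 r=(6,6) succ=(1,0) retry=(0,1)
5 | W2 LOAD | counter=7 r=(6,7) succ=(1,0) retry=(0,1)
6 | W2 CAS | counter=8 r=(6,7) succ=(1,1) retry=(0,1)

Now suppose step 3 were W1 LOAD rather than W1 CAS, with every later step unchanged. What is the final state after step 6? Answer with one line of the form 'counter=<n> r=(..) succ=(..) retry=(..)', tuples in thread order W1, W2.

(re-executing from step 3 with the substitution; state before step 3: counter=6 r=(6,6) succ=(0,0) retry=(0,0))
3 | W1 LOAD | counter=6 r=(6,6) succ=(0,0) retry=(0,0)
4 | W2 CAS | counter=7 r=(6,6) succ=(0,1) retry=(0,0)
5 | W2 LOAD | counter=7 r=(6,7) succ=(0,1) retry=(0,0)
6 | W2 CAS | counter=8 r=(6,7) succ=(0,2) retry=(0,0)

counter=8 r=(6,7) succ=(0,2) retry=(0,0)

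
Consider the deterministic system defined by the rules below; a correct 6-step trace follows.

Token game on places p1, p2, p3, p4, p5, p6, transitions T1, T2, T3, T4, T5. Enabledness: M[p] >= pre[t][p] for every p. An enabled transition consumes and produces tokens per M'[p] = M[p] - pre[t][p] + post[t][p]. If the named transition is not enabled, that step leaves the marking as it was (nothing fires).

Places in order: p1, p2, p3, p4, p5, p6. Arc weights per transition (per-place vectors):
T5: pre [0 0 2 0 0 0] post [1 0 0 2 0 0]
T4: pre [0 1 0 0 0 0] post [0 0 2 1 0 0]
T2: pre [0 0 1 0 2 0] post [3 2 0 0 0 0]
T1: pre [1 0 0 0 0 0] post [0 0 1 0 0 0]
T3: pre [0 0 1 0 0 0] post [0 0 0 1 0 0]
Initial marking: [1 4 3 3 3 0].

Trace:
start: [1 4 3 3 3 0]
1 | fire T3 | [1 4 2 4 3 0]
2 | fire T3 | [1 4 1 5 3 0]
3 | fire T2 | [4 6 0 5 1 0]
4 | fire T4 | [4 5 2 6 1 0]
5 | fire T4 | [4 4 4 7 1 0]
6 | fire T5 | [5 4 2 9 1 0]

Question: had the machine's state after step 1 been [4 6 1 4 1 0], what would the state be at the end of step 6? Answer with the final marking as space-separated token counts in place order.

5 4 2 9 1 0

state after step 1 := [4 6 1 4 1 0]
2 | fire T3 | [4 6 0 5 1 0]
3 | fire T2 | [4 6 0 5 1 0]
4 | fire T4 | [4 5 2 6 1 0]
5 | fire T4 | [4 4 4 7 1 0]
6 | fire T5 | [5 4 2 9 1 0]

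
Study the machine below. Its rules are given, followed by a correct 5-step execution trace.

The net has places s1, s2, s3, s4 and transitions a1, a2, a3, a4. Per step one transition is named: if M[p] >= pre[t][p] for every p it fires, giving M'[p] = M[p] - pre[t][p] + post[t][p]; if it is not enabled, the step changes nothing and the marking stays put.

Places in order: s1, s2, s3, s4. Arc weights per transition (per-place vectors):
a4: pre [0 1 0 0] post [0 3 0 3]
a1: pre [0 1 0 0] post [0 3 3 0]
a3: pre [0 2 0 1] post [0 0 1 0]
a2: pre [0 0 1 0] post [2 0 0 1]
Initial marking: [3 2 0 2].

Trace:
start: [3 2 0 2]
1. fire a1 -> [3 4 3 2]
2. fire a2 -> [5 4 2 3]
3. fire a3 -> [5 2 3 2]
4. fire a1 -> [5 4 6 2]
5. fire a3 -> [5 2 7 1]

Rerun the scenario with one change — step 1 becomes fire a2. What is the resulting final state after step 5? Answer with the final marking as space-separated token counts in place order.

(re-executing from step 1 with the substitution; state before step 1: [3 2 0 2])
1. fire a2 -> [3 2 0 2]
2. fire a2 -> [3 2 0 2]
3. fire a3 -> [3 0 1 1]
4. fire a1 -> [3 0 1 1]
5. fire a3 -> [3 0 1 1]

3 0 1 1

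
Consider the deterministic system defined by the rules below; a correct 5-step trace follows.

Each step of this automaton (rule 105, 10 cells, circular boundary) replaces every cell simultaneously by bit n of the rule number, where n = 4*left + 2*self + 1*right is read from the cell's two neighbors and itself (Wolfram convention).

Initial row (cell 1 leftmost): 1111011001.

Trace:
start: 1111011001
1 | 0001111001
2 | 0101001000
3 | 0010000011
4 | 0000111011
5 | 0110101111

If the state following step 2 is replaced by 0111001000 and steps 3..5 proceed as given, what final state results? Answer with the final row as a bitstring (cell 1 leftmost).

1100011110

state after step 2 := 0111001000
3 | 0101000011
4 | 1010011011
5 | 1100011110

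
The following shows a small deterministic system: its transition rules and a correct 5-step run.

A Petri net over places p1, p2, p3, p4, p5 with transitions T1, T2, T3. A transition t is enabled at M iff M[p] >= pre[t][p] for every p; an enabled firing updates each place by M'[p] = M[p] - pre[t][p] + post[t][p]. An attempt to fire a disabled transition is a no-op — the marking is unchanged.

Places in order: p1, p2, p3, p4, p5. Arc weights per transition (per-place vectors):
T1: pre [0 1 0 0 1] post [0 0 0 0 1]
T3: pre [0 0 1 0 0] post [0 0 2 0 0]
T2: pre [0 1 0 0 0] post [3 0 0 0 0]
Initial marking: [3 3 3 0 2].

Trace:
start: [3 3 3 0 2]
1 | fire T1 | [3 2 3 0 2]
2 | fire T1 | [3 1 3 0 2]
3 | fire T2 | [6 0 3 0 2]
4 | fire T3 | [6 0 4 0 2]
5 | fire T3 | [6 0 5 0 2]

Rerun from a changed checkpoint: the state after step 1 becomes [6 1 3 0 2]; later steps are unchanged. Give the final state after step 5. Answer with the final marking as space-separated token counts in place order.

state after step 1 := [6 1 3 0 2]
2 | fire T1 | [6 0 3 0 2]
3 | fire T2 | [6 0 3 0 2]
4 | fire T3 | [6 0 4 0 2]
5 | fire T3 | [6 0 5 0 2]

6 0 5 0 2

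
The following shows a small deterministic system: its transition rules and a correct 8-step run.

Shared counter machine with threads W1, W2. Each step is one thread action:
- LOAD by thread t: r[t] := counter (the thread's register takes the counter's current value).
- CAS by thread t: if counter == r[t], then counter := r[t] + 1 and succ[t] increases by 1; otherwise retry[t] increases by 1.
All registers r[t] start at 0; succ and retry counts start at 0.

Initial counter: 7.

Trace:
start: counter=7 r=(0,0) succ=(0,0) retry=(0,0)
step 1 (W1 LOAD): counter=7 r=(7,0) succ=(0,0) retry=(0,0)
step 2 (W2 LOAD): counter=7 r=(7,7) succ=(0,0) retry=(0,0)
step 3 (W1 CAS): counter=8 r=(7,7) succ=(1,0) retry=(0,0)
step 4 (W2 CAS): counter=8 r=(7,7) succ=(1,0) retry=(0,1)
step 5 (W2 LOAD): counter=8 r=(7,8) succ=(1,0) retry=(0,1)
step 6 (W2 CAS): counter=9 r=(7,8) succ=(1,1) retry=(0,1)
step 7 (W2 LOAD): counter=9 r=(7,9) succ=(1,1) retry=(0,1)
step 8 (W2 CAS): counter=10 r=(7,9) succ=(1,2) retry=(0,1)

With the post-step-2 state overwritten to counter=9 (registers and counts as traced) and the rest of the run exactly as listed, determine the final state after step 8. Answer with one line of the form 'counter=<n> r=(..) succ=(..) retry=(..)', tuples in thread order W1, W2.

counter=11 r=(7,10) succ=(0,2) retry=(1,1)

state after step 2 := counter=9 r=(7,7) succ=(0,0) retry=(0,0)
step 3 (W1 CAS): counter=9 r=(7,7) succ=(0,0) retry=(1,0)
step 4 (W2 CAS): counter=9 r=(7,7) succ=(0,0) retry=(1,1)
step 5 (W2 LOAD): counter=9 r=(7,9) succ=(0,0) retry=(1,1)
step 6 (W2 CAS): counter=10 r=(7,9) succ=(0,1) retry=(1,1)
step 7 (W2 LOAD): counter=10 r=(7,10) succ=(0,1) retry=(1,1)
step 8 (W2 CAS): counter=11 r=(7,10) succ=(0,2) retry=(1,1)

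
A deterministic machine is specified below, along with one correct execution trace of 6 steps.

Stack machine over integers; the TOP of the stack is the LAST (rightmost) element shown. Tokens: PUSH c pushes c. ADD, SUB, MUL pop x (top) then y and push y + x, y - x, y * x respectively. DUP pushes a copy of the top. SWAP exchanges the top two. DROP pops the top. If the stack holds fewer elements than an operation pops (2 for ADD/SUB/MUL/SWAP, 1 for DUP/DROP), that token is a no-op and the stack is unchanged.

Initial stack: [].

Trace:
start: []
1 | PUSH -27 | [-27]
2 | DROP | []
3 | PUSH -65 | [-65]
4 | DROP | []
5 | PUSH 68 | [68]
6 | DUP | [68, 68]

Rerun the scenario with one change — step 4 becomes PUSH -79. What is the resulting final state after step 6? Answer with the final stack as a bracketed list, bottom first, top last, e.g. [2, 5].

(re-executing from step 4 with the substitution; state before step 4: [-65])
4 | PUSH -79 | [-65, -79]
5 | PUSH 68 | [-65, -79, 68]
6 | DUP | [-65, -79, 68, 68]

[-65, -79, 68, 68]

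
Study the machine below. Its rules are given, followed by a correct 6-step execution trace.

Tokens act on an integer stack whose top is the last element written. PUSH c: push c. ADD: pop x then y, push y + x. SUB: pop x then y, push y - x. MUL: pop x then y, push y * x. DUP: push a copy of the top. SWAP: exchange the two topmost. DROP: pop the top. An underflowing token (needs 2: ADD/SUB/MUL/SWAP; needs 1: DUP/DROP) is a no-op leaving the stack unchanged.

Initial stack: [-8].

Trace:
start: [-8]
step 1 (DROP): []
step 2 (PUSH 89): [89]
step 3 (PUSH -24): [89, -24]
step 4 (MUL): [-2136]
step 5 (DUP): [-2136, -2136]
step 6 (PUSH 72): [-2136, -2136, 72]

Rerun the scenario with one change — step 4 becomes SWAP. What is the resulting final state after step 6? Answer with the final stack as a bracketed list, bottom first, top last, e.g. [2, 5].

(re-executing from step 4 with the substitution; state before step 4: [89, -24])
step 4 (SWAP): [-24, 89]
step 5 (DUP): [-24, 89, 89]
step 6 (PUSH 72): [-24, 89, 89, 72]

[-24, 89, 89, 72]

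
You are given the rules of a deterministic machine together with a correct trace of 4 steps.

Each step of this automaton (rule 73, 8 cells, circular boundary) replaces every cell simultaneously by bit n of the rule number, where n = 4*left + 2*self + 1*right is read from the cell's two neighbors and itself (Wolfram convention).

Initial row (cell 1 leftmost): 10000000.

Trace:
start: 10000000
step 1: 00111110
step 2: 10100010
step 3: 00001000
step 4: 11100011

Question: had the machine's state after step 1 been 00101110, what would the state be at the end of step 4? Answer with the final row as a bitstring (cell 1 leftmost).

state after step 1 := 00101110
step 2: 10001010
step 3: 00100000
step 4: 10001111

10001111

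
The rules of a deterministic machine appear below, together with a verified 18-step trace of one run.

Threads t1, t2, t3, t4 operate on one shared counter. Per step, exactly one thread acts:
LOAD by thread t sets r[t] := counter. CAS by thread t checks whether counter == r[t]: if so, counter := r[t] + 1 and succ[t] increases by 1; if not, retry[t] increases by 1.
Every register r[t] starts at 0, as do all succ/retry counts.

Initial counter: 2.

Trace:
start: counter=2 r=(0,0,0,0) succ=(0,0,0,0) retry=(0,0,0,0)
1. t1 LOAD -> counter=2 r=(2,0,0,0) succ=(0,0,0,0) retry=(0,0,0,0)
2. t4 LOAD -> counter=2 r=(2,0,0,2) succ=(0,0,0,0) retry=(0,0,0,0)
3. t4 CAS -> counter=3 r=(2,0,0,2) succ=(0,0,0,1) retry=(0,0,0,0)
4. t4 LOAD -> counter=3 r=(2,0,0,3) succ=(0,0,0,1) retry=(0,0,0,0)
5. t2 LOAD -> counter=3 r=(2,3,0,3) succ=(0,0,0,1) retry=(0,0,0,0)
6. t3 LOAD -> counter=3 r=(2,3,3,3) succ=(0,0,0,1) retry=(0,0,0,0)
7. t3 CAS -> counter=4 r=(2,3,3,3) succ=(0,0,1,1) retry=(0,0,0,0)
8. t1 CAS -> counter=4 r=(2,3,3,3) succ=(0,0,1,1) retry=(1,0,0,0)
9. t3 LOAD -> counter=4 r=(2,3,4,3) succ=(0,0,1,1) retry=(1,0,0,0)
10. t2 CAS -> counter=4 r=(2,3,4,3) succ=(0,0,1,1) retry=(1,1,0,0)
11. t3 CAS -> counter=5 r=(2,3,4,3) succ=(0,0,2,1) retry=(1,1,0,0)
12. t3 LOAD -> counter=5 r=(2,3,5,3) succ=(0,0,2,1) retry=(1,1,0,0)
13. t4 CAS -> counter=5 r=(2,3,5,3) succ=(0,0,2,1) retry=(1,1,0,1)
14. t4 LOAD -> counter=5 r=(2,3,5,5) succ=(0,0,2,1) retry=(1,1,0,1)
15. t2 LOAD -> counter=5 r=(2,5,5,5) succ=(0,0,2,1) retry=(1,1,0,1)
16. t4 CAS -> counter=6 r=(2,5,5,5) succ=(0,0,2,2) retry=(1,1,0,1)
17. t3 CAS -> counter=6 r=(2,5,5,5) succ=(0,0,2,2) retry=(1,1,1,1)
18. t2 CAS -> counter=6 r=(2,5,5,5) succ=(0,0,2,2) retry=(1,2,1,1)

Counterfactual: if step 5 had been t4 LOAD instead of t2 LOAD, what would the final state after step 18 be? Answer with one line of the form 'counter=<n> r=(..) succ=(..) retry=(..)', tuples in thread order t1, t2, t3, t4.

counter=6 r=(2,5,5,5) succ=(0,0,2,2) retry=(1,2,1,1)

(re-executing from step 5 with the substitution; state before step 5: counter=3 r=(2,0,0,3) succ=(0,0,0,1) retry=(0,0,0,0))
5. t4 LOAD -> counter=3 r=(2,0,0,3) succ=(0,0,0,1) retry=(0,0,0,0)
6. t3 LOAD -> counter=3 r=(2,0,3,3) succ=(0,0,0,1) retry=(0,0,0,0)
7. t3 CAS -> counter=4 r=(2,0,3,3) succ=(0,0,1,1) retry=(0,0,0,0)
8. t1 CAS -> counter=4 r=(2,0,3,3) succ=(0,0,1,1) retry=(1,0,0,0)
9. t3 LOAD -> counter=4 r=(2,0,4,3) succ=(0,0,1,1) retry=(1,0,0,0)
10. t2 CAS -> counter=4 r=(2,0,4,3) succ=(0,0,1,1) retry=(1,1,0,0)
11. t3 CAS -> counter=5 r=(2,0,4,3) succ=(0,0,2,1) retry=(1,1,0,0)
12. t3 LOAD -> counter=5 r=(2,0,5,3) succ=(0,0,2,1) retry=(1,1,0,0)
13. t4 CAS -> counter=5 r=(2,0,5,3) succ=(0,0,2,1) retry=(1,1,0,1)
14. t4 LOAD -> counter=5 r=(2,0,5,5) succ=(0,0,2,1) retry=(1,1,0,1)
15. t2 LOAD -> counter=5 r=(2,5,5,5) succ=(0,0,2,1) retry=(1,1,0,1)
16. t4 CAS -> counter=6 r=(2,5,5,5) succ=(0,0,2,2) retry=(1,1,0,1)
17. t3 CAS -> counter=6 r=(2,5,5,5) succ=(0,0,2,2) retry=(1,1,1,1)
18. t2 CAS -> counter=6 r=(2,5,5,5) succ=(0,0,2,2) retry=(1,2,1,1)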